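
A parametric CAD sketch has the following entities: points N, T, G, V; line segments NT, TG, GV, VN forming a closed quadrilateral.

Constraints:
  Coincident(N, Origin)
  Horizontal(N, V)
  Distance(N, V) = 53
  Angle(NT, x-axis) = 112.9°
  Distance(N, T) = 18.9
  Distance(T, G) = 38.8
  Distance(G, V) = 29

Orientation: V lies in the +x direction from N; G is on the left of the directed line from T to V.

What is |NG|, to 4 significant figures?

36.88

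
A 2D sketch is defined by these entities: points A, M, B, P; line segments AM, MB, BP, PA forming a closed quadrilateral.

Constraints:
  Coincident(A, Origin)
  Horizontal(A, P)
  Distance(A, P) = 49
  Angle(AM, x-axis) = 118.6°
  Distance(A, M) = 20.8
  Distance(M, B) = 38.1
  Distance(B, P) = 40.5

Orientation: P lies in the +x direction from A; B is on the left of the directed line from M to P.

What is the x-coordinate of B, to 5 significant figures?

25.256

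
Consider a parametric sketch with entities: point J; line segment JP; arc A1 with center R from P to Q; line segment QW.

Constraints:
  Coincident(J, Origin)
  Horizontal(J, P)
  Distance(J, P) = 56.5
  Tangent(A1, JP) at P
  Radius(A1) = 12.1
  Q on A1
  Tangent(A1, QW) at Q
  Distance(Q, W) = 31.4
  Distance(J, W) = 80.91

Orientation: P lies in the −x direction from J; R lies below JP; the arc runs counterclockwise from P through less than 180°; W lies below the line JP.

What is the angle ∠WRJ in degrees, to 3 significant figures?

122°

Checks: |RQ| = 12.10 ✓; ∠(RQ, QW) = 90.00° ✓; |QW| = 31.40 ✓; |JW| = 80.91 ✓.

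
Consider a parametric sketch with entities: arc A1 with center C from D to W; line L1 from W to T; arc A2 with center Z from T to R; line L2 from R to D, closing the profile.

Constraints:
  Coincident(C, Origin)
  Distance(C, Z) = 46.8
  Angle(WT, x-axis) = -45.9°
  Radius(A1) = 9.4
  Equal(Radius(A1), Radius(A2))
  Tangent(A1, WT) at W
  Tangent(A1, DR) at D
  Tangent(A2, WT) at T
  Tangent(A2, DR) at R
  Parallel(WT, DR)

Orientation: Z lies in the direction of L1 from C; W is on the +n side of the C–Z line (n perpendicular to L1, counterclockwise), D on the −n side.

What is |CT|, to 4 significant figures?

47.73

The slot axis is L1's direction at -45.9°, so u = (cos -45.9°, sin -45.9°) = (0.6959, -0.7181) and n = (−sin -45.9°, cos -45.9°) = (0.7181, 0.6959). C is at the origin and Z lies 46.8 along u from C, so Z = 46.8·u = (32.57, -33.61). Tangency of A1 to both parallel lines with radius 9.4 puts W and D at C ± 9.4·n: W = (6.750, 6.542), D = (-6.750, -6.542). Equal radii place T and R the same way about Z: T = Z + 9.4·n = (39.32, -27.07), R = Z − 9.4·n = (25.82, -40.15). Then |CT| = |T − C| = 47.73.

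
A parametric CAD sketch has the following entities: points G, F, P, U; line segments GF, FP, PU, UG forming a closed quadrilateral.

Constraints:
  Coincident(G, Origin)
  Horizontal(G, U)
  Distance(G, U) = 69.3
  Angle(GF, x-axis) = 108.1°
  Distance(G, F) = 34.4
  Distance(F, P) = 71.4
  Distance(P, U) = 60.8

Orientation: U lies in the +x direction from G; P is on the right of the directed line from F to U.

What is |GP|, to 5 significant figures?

37.317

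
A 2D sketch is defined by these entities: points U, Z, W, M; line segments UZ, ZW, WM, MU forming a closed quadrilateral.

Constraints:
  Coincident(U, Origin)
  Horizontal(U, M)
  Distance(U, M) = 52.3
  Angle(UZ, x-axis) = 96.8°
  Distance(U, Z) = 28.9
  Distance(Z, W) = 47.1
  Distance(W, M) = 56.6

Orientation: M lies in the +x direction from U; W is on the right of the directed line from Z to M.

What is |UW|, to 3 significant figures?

18.4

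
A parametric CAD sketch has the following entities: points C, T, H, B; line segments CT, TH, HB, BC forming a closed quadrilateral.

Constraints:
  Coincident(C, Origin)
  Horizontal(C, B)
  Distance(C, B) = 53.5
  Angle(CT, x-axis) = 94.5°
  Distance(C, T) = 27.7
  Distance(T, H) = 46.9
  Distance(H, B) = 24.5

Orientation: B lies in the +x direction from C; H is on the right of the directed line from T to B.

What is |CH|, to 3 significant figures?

30.6

Checks: C.y = 0.00, B.y = 0.00 ✓; |TH| = 46.90 ✓; |HB| = 24.50 ✓.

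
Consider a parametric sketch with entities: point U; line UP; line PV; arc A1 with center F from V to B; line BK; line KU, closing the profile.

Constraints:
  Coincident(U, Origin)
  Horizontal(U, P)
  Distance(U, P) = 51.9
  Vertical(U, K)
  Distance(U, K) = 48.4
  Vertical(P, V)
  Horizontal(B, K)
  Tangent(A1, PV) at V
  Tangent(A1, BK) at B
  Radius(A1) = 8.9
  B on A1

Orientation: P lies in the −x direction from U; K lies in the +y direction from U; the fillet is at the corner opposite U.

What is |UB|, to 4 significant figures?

64.74

U is at the origin; U and P share the same y with |UP| = 51.9 and P on the −x side, so P = (-51.90, 0.000). UK is vertical with |UK| = 48.4 and K on the +y side, so K = (0.000, 48.40). The virtual corner opposite U is at (-51.90, 48.40). A1 meets PV tangentially, so FV is at right angles to PV and since A1 is tangent to BK there, FB ⟂ BK, with radius 8.9, so the center F sits 8.9 in from both sides at F = (-43.00, 39.50). That places the tangent points at V = (-51.90, 39.50) on PV and B = (-43.00, 48.40) on BK. Then |UB| = |B − U| = 64.74.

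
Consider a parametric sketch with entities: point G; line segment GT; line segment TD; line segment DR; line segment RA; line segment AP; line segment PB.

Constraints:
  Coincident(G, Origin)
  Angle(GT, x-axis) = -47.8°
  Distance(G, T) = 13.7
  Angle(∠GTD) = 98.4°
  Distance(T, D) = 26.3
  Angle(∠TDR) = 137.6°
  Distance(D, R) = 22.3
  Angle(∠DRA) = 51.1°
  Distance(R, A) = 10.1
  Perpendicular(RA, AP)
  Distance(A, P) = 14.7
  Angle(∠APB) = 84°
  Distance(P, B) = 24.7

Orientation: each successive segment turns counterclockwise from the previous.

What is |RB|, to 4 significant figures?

18.87

G is at the origin; GT runs at -47.8° with length 13.7, so T = (9.203, -10.15). ∠GTD = 98.4° gives TD at 33.80° from the x-axis; with |TD| = 26.3, D = (31.06, 4.482). ∠TDR = 137.6° gives DR at 76.20° from the x-axis; with |DR| = 22.3, R = (36.38, 26.14). ∠DRA = 51.1° gives RA at -154.9° from the x-axis; with |RA| = 10.1, A = (27.23, 21.85). RA is perpendicular to AP, so AP runs at -64.90°; with |AP| = 14.7, P = (33.47, 8.542). ∠APB = 84.0° gives PB at 31.10° from the x-axis; with |PB| = 24.7, B = (54.62, 21.30). Then |RB| = |B − R| = 18.87.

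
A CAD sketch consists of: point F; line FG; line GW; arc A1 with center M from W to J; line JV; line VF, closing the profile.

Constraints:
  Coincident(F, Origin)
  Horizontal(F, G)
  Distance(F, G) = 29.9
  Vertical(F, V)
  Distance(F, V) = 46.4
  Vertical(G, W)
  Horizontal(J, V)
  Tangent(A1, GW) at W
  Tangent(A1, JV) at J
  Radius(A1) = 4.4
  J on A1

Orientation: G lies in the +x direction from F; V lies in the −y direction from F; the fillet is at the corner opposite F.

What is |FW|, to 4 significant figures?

51.56

The virtual corner opposite F is at (29.90, -46.40). Since A1 is tangent to GW there, MW ⟂ GW and the tangent condition forces MJ to be normal to JV, with radius 4.4, so the center M sits 4.4 in from both sides at M = (25.50, -42.00). That places the tangent points at W = (29.90, -42.00) on GW and J = (25.50, -46.40) on JV. Then |FW| = |W − F| = 51.56.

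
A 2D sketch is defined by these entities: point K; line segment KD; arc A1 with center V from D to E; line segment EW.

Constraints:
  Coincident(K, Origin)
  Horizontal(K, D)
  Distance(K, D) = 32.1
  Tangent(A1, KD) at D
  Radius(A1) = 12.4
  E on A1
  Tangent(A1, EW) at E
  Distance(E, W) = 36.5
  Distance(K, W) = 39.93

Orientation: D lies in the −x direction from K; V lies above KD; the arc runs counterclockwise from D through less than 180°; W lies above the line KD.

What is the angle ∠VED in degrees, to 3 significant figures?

58.1°

K is at the origin; K and D share the same y with |KD| = 32.1 and D on the −x side, so D = (-32.1, 0.00). The tangent condition forces VD to be normal to KD, so V = D + (0, 12.4) = (-32.1, 12.4). Since VE ⟂ EW (tangency), |VW| = √(12.4² + 36.5²) = 38.5 regardless of where E sits on A1. So W lies on both circle(K, 39.93) and circle(V, 38.5); the above-KD intersection is W = (-4.82, 39.6). E is the foot of the tangent from W: E = (-21.0, 6.91).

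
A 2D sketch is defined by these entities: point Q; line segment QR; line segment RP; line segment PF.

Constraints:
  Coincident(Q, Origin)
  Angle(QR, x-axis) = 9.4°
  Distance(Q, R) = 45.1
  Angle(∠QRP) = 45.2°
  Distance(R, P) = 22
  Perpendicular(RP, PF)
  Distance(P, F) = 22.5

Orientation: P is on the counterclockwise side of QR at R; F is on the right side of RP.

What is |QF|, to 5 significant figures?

55.372

Q is at the origin; QR runs at 9.4° with length 45.1, so R = 45.1·(cos 9.4°, sin 9.4°) = (44.494, 7.3660). ∠QRP = 45.2°, so RP runs at 9.4° + (180° − 45.2°) = 144.20° from the x-axis; with |RP| = 22.0, P = R + 22.0·(cos 144.20°, sin 144.20°) = (26.651, 20.235). RP is perpendicular to PF; with |PF| = 22.5 on the right of RP, F = P + 22.5·(0.58496, 0.81106) = (39.813, 38.484). Then |QF| = |F − Q| = 55.372.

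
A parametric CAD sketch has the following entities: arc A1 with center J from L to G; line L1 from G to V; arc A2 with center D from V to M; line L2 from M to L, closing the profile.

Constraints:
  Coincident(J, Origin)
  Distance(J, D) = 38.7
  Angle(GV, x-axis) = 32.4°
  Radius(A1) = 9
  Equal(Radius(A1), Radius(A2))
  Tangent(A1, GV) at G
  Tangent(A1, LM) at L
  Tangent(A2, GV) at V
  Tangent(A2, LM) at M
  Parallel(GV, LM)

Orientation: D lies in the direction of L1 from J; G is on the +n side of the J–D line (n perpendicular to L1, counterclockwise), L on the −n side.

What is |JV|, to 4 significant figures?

39.73

Tangency of A1 to both parallel lines with radius 9.0 puts G and L at J ± 9.0·n: G = (-4.822, 7.599), L = (4.822, -7.599). Equal radii place V and M the same way about D: V = D + 9.0·n = (27.85, 28.34), M = D − 9.0·n = (37.50, 13.14). Then |JV| = |V − J| = 39.73.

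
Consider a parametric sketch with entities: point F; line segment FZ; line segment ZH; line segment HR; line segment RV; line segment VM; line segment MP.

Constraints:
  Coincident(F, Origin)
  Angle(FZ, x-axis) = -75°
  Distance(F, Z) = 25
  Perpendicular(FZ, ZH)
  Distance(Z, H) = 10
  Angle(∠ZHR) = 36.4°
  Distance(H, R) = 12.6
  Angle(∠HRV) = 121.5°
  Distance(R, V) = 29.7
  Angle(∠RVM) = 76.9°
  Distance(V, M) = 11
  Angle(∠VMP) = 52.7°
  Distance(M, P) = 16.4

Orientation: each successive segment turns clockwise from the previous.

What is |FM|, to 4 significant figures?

43.30

F is at the origin; FZ runs at -75.0° with length 25.0, so Z = (6.470, -24.15). The perpendicularity gives ZH at right angles to FZ, so ZH runs at -165.0°; with |ZH| = 10.0, H = (-3.189, -26.74). ∠ZHR = 36.4° gives HR at 51.40° from the x-axis; with |HR| = 12.6, R = (4.672, -16.89). ∠HRV = 121.5° gives RV at -7.100° from the x-axis; with |RV| = 29.7, V = (34.14, -20.56). ∠RVM = 76.9° gives VM at -110.2° from the x-axis; with |VM| = 11.0, M = (30.35, -30.88). Then |FM| = |M − F| = 43.30.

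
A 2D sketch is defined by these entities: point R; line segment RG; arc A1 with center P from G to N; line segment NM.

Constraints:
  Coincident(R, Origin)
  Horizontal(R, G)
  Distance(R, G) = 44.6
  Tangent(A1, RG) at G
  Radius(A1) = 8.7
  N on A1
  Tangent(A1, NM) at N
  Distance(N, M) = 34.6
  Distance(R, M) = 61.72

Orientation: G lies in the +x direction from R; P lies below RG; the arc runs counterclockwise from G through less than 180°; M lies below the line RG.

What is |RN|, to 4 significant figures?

37.55

R is at the origin; RG is horizontal with |RG| = 44.6 and G on the +x side, so G = (44.60, 0.000). The tangent condition forces PG to be normal to RG, so P = G + (0, -8.7) = (44.60, -8.700). Since PN ⟂ NM (tangency), |PM| = √(8.7² + 34.6²) = 35.68 regardless of where N sits on A1. So M lies on both circle(R, 61.72) and circle(P, 35.68); the below-RG intersection is M = (42.94, -44.34). N is the foot of the tangent from M: N = (36.07, -10.43).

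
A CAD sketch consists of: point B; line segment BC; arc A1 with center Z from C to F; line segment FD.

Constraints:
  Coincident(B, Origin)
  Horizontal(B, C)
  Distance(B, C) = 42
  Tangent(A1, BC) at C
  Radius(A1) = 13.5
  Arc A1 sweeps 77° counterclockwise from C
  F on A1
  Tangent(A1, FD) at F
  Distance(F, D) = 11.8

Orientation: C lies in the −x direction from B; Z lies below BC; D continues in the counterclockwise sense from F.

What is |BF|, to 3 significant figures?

56.1

B is at the origin; B and C share the same y with |BC| = 42.0 and C on the −x side, so C = (-42.0, 0.00). Since A1 is tangent to BC there, ZC ⟂ BC, so Z = C + (0, -13.5) = (-42.0, -13.5). On A1, C sits at bearing 90° from Z; a 77° counterclockwise sweep puts F at bearing 167°, so F = Z + 13.5·(cos 167°, sin 167°) = (-55.2, -10.5). Then |BF| = |F − B| = 56.1.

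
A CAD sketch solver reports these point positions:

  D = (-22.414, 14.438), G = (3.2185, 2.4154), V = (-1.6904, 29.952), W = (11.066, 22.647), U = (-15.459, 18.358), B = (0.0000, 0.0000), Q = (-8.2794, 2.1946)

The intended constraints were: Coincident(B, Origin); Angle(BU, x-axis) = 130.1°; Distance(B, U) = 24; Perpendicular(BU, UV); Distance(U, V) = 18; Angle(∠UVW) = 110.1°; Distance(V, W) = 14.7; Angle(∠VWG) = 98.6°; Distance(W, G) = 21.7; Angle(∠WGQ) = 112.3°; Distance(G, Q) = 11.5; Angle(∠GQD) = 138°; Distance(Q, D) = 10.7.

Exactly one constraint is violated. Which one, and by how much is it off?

Distance(Q, D) = 10.7 — off by 8.00.

B = (0.00, 0.00) ✓; BU at 130.1° ✓; |BU| = 24.00 ✓; ∠(BU, UV) = 90.00° ✓; |UV| = 18.00 ✓; ∠UVW = 110.1° ✓; |VW| = 14.70 ✓; ∠VWG = 98.60° ✓; |WG| = 21.70 ✓; ∠WGQ = 112.3° ✓; |GQ| = 11.50 ✓; ∠GQD = 138.0° ✓; |QD| = 18.70 ✗.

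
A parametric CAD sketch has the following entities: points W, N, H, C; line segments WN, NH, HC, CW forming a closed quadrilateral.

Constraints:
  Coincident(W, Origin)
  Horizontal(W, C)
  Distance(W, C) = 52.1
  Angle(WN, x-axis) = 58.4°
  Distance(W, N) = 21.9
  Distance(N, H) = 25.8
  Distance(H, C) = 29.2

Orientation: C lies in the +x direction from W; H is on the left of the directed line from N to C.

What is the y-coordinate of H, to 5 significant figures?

24.717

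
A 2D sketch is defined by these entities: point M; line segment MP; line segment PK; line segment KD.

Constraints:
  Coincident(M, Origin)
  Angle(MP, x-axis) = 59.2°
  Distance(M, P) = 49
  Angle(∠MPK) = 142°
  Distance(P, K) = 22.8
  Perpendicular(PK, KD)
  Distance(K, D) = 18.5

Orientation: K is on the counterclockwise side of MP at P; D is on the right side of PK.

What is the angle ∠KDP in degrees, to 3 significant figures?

50.9°

M is at the origin; MP runs at 59.2° with length 49.0, so P = 49.0·(cos 59.2°, sin 59.2°) = (25.1, 42.1). ∠MPK = 142.0°, so PK runs at 59.2° + (180° − 142.0°) = 97.2° from the x-axis; with |PK| = 22.8, K = P + 22.8·(cos 97.2°, sin 97.2°) = (22.2, 64.7). PK is perpendicular to KD; with |KD| = 18.5 on the right of PK, D = K + 18.5·(0.992, 0.125) = (40.6, 67.0). Then cos ∠KDP = DK·DP / (|DK||DP|), giving 50.9°.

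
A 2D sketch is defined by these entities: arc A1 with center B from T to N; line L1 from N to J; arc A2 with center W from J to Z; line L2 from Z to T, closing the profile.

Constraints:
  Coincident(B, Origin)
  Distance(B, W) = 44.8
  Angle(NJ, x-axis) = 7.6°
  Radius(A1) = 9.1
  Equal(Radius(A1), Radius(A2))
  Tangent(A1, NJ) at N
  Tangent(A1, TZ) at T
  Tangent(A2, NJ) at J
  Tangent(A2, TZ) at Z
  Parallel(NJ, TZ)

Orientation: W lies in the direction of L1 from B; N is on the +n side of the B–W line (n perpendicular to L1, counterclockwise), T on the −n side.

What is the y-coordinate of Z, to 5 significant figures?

-3.0950

Tangency of A1 to both parallel lines with radius 9.1 puts N and T at B ± 9.1·n: N = (-1.2035, 9.0201), T = (1.2035, -9.0201). Equal radii place J and Z the same way about W: J = W + 9.1·n = (43.203, 14.945), Z = W − 9.1·n = (45.610, -3.0950). So Z.y = -3.0950.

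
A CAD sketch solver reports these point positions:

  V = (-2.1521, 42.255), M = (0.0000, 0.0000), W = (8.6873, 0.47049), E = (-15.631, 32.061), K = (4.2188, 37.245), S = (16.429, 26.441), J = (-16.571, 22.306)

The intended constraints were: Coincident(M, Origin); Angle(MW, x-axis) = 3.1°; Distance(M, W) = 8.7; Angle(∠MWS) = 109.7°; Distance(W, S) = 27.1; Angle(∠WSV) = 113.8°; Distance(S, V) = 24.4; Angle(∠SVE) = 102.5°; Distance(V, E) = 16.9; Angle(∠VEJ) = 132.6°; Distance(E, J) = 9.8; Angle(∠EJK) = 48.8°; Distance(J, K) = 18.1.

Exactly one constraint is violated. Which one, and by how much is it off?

Distance(J, K) = 18.1 — off by 7.50.

M = (0.00, 0.00) ✓; MW at 3.100° ✓; |MW| = 8.700 ✓; ∠MWS = 109.7° ✓; |WS| = 27.10 ✓; ∠WSV = 113.8° ✓; |SV| = 24.40 ✓; ∠SVE = 102.5° ✓; |VE| = 16.90 ✓; ∠VEJ = 132.6° ✓; |EJ| = 9.800 ✓; ∠EJK = 48.80° ✓; |JK| = 25.60 ✗.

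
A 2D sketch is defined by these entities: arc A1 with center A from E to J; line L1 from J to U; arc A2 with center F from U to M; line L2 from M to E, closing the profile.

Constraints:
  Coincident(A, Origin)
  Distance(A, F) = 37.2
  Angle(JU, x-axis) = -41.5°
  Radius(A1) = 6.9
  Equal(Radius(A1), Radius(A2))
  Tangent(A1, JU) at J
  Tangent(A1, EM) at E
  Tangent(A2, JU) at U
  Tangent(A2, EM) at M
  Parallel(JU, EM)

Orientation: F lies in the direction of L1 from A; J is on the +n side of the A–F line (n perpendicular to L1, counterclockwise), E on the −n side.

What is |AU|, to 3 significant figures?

37.8

The slot axis is L1's direction at -41.5°, so u = (cos -41.5°, sin -41.5°) = (0.749, -0.663) and n = (−sin -41.5°, cos -41.5°) = (0.663, 0.749). A is at the origin and F lies 37.2 along u from A, so F = 37.2·u = (27.9, -24.6). Tangency of A1 to both parallel lines with radius 6.9 puts J and E at A ± 6.9·n: J = (4.57, 5.17), E = (-4.57, -5.17). Equal radii place U and M the same way about F: U = F + 6.9·n = (32.4, -19.5), M = F − 6.9·n = (23.3, -29.8). Then |AU| = |U − A| = 37.8.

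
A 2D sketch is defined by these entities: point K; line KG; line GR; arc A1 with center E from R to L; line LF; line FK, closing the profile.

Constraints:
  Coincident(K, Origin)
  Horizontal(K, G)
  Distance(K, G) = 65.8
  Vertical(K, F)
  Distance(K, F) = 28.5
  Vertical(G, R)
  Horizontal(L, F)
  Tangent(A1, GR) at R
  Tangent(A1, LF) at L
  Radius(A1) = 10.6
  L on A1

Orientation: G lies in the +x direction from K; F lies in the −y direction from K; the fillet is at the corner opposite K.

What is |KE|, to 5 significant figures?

58.030

K and F share the same x with |KF| = 28.5 and F on the −y side, so F = (0.0000, -28.500). The virtual corner opposite K is at (65.800, -28.500). Since A1 is tangent to GR there, ER ⟂ GR and since A1 is tangent to LF there, EL ⟂ LF, with radius 10.6, so the center E sits 10.6 in from both sides at E = (55.200, -17.900). Then |KE| = |E − K| = 58.030.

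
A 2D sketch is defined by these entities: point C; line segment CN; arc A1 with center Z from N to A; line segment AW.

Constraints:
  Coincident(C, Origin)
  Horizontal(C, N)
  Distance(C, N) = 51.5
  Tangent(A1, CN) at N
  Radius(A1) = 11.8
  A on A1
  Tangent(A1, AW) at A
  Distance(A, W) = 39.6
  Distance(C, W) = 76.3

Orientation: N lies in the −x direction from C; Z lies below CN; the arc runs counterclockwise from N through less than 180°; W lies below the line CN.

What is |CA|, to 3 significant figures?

64.6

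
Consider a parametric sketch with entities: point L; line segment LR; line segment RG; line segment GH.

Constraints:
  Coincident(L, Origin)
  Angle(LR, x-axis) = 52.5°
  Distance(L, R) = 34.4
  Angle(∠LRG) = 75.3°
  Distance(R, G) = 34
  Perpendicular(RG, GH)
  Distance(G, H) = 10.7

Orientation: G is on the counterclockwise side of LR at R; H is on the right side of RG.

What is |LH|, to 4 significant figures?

50.72

L is at the origin; LR runs at 52.5° with length 34.4, so R = 34.4·(cos 52.5°, sin 52.5°) = (20.94, 27.29). ∠LRG = 75.3°, so RG runs at 52.5° + (180° − 75.3°) = 157.2° from the x-axis; with |RG| = 34.0, G = R + 34.0·(cos 157.2°, sin 157.2°) = (-10.40, 40.47). RG ⟂ GH; with |GH| = 10.7 on the right of RG, H = G + 10.7·(0.3875, 0.9219) = (-6.256, 50.33). Then |LH| = |H − L| = 50.72.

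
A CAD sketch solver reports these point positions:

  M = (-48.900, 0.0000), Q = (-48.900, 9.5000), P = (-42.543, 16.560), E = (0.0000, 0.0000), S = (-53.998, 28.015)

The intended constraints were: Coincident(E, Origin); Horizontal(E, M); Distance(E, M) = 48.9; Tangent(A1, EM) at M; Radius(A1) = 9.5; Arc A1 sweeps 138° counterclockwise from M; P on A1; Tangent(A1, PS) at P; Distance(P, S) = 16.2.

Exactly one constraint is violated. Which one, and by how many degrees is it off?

Tangent(A1, PS) at P — off by 3.00°.

E = (0.00, 0.00) ✓; E.y = 0.00, M.y = 0.00 ✓; |EM| = 48.90 ✓; ∠(QM, ME) = 90.00° ✓; |QM| = 9.500 ✓; bearing(Q→P) − bearing(Q→M) = 138.0° ✓; |QP| = 9.500 ✓; ∠(QP, PS) = 93.00° ✗; |PS| = 16.20 ✓.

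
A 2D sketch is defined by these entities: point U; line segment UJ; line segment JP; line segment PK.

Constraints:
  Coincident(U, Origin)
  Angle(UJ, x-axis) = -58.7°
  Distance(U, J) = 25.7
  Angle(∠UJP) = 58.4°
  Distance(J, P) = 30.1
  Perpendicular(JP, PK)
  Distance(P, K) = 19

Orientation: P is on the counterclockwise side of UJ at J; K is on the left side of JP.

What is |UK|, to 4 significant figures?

16.88

U is at the origin; UJ runs at -58.7° with length 25.7, so J = 25.7·(cos -58.7°, sin -58.7°) = (13.35, -21.96). ∠UJP = 58.4°, so JP runs at -58.7° + (180° − 58.4°) = 62.90° from the x-axis; with |JP| = 30.1, P = J + 30.1·(cos 62.90°, sin 62.90°) = (27.06, 4.836). JP ⟂ PK; with |PK| = 19.0 on the left of JP, K = P + 19.0·(-0.8902, 0.4555) = (10.15, 13.49). Then |UK| = |K − U| = 16.88.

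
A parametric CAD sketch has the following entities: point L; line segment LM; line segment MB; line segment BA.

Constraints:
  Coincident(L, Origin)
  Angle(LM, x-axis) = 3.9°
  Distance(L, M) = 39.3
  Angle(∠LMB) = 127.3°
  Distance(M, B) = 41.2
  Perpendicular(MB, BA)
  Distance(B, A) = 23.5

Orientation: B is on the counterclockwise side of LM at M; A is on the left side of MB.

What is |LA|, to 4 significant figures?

65.48

∠LMB = 127.3°, so MB runs at 3.9° + (180° − 127.3°) = 56.60° from the x-axis; with |MB| = 41.2, B = M + 41.2·(cos 56.60°, sin 56.60°) = (61.89, 37.07). MB ⟂ BA; with |BA| = 23.5 on the left of MB, A = B + 23.5·(-0.8348, 0.5505) = (42.27, 50.01). Then |LA| = |A − L| = 65.48.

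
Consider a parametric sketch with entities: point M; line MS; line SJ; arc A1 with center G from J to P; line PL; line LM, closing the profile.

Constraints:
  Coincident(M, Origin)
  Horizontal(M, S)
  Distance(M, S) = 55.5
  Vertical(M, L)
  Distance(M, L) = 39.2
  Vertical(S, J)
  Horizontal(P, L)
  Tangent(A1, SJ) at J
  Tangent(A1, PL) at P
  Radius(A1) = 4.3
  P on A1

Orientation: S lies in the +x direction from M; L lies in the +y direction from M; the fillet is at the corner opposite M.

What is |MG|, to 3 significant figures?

62.0

ML is vertical with |ML| = 39.2 and L on the +y side, so L = (0.00, 39.2). The virtual corner opposite M is at (55.5, 39.2). The tangent condition forces GJ to be normal to SJ and since A1 is tangent to PL there, GP ⟂ PL, with radius 4.3, so the center G sits 4.3 in from both sides at G = (51.2, 34.9). Then |MG| = |G − M| = 62.0.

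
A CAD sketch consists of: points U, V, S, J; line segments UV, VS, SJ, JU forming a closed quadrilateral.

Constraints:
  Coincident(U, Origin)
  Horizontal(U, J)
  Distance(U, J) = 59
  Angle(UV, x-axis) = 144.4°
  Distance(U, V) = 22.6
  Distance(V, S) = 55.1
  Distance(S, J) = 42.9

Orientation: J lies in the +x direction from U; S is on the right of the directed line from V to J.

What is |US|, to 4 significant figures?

32.69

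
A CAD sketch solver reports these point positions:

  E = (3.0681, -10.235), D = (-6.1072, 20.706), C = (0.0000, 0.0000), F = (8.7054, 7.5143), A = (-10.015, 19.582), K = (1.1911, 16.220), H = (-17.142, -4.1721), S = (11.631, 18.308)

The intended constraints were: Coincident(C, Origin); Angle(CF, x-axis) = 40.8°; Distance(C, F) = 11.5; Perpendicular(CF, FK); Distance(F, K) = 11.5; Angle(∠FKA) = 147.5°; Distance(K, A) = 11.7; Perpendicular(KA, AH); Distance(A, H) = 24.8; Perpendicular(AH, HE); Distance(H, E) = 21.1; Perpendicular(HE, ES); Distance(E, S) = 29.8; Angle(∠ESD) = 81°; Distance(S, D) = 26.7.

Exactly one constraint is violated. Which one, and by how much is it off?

Distance(S, D) = 26.7 — off by 8.80.

C = (0.00, 0.00) ✓; CF at 40.80° ✓; |CF| = 11.50 ✓; ∠(CF, FK) = 90.00° ✓; |FK| = 11.50 ✓; ∠FKA = 147.5° ✓; |KA| = 11.70 ✓; ∠(KA, AH) = 90.00° ✓; |AH| = 24.80 ✓; ∠(AH, HE) = 90.00° ✓; |HE| = 21.10 ✓; ∠(HE, ES) = 90.00° ✓; |ES| = 29.80 ✓; ∠ESD = 81.00° ✓; |SD| = 17.90 ✗.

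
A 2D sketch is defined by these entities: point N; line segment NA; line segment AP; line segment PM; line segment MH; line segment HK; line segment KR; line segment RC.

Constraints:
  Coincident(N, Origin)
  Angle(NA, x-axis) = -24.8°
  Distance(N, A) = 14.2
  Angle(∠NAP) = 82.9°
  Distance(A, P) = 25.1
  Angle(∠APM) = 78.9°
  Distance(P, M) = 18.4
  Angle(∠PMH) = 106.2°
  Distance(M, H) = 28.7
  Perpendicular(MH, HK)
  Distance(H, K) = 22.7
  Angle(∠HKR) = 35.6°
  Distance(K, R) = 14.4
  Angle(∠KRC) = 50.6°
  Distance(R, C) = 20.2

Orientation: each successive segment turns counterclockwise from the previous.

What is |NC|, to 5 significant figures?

22.116

N is at the origin; NA runs at -24.8° with length 14.2, so A = (12.890, -5.9562). ∠NAP = 82.9° gives AP at 72.300° from the x-axis; with |AP| = 25.1, P = (20.522, 17.956). ∠APM = 78.9° gives PM at 173.40° from the x-axis; with |PM| = 18.4, M = (2.2436, 20.070). ∠PMH = 106.2° gives MH at -112.80° from the x-axis; with |MH| = 28.7, H = (-8.8781, -6.3870). MH is perpendicular to HK, so HK runs at -22.800°; with |HK| = 22.7, K = (12.048, -15.184). ∠HKR = 35.6° gives KR at 121.60° from the x-axis; with |KR| = 14.4, R = (4.5028, -2.9188). ∠KRC = 50.6° gives RC at -109.00° from the x-axis; with |RC| = 20.2, C = (-2.0737, -22.018). Then |NC| = |C − N| = 22.116.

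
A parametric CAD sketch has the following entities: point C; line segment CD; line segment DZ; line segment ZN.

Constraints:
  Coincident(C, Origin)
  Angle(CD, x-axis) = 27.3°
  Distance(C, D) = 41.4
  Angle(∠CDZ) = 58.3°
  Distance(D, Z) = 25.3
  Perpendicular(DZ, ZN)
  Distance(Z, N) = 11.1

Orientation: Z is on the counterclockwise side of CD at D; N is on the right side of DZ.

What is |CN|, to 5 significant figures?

46.459

∠CDZ = 58.3°, so DZ runs at 27.3° + (180° − 58.3°) = 149.00° from the x-axis; with |DZ| = 25.3, Z = D + 25.3·(cos 149.00°, sin 149.00°) = (15.102, 32.019). The perpendicularity gives ZN at right angles to DZ; with |ZN| = 11.1 on the right of DZ, N = Z + 11.1·(0.51504, 0.85717) = (20.819, 41.533). Then |CN| = |N − C| = 46.459.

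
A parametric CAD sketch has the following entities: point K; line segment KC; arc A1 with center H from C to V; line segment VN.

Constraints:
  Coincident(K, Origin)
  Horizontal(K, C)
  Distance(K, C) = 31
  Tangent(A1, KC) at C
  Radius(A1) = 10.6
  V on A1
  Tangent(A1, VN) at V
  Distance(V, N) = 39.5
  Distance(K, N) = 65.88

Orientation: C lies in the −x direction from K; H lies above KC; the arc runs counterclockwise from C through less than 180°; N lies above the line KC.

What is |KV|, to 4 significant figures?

27.45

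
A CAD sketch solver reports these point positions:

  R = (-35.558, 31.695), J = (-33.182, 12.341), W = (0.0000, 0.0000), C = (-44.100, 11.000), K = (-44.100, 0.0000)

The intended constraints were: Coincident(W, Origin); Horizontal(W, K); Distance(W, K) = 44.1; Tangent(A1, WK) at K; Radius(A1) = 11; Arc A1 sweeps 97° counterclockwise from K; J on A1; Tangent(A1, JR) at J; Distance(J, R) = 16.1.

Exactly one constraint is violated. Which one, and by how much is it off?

Distance(J, R) = 16.1 — off by 3.40.

W = (0.00, 0.00) ✓; W.y = 0.00, K.y = 0.00 ✓; |WK| = 44.10 ✓; ∠(CK, KW) = 90.00° ✓; |CK| = 11.00 ✓; bearing(C→J) − bearing(C→K) = 97.00° ✓; |CJ| = 11.00 ✓; ∠(CJ, JR) = 90.00° ✓; |JR| = 19.50 ✗.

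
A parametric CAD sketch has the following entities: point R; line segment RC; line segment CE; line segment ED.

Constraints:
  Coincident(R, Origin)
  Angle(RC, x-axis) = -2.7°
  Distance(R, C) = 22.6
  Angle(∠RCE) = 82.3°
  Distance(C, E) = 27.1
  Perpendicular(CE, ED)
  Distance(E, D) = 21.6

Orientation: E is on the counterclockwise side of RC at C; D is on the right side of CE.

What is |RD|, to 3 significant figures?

50.2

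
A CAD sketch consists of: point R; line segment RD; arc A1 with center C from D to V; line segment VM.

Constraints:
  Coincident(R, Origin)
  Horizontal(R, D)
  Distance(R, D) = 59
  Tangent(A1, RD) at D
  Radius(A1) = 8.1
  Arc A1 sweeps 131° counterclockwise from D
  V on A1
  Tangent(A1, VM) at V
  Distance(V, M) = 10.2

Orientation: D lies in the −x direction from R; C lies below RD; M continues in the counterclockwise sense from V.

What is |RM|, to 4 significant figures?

62.12

R is at the origin; R and D share the same y with |RD| = 59.0 and D on the −x side, so D = (-59.00, 0.000). A1 meets RD tangentially, so CD is at right angles to RD, so C = D + (0, -8.1) = (-59.00, -8.100). On A1, D sits at bearing 90° from C; a 131° counterclockwise sweep puts V at bearing 221°, so V = C + 8.1·(cos 221°, sin 221°) = (-65.11, -13.41). The tangent condition forces CV to be normal to VM, so VM runs along (−sin 221°, cos 221°); with |VM| = 10.2, M = (-58.42, -21.11). Then |RM| = |M − R| = 62.12.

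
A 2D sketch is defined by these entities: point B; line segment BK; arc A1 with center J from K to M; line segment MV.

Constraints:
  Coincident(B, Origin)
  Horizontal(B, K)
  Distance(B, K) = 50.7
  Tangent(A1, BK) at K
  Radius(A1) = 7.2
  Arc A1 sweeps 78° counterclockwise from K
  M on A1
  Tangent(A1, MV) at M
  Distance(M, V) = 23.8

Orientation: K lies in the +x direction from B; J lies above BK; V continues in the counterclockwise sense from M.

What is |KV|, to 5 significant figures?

31.365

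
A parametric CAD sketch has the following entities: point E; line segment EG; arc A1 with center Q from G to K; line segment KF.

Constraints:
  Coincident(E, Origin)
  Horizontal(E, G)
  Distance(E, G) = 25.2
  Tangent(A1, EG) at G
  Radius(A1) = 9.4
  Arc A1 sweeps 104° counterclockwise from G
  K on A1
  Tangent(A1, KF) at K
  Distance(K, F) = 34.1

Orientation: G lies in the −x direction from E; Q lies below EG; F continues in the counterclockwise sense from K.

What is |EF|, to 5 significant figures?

51.800

On A1, G sits at bearing 90° from Q; a 104° counterclockwise sweep puts K at bearing 194°, so K = Q + 9.4·(cos 194°, sin 194°) = (-34.321, -11.674). A1 meets KF tangentially, so QK is at right angles to KF, so KF runs along (−sin 194°, cos 194°); with |KF| = 34.1, F = (-26.071, -44.761). Then |EF| = |F − E| = 51.800.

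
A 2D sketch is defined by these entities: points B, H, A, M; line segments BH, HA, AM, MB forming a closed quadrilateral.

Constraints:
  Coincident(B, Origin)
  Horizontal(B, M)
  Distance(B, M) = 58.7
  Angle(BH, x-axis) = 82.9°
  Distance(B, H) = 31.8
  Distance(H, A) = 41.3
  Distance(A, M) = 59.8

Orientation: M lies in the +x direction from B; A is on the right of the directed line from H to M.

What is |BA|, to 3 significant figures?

9.53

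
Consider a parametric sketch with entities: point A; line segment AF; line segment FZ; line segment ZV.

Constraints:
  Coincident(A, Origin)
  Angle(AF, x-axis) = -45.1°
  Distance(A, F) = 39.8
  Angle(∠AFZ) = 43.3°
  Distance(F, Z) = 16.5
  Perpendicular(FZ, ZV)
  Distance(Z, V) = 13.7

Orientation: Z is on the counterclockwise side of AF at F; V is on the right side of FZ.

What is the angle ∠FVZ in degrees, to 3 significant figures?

50.3°

A is at the origin; AF runs at -45.1° with length 39.8, so F = 39.8·(cos -45.1°, sin -45.1°) = (28.1, -28.2). ∠AFZ = 43.3°, so FZ runs at -45.1° + (180° − 43.3°) = 91.6° from the x-axis; with |FZ| = 16.5, Z = F + 16.5·(cos 91.6°, sin 91.6°) = (27.6, -11.7). The perpendicularity gives ZV at right angles to FZ; with |ZV| = 13.7 on the right of FZ, V = Z + 13.7·(1.00, 0.0279) = (41.3, -11.3). Then cos ∠FVZ = VF·VZ / (|VF||VZ|), giving 50.3°.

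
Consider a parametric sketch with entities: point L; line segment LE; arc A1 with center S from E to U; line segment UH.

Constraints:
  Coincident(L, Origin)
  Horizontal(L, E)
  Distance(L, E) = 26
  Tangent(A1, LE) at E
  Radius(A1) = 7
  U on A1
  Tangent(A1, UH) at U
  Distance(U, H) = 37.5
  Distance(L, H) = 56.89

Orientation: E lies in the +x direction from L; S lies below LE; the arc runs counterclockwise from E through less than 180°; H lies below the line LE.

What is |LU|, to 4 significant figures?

22.18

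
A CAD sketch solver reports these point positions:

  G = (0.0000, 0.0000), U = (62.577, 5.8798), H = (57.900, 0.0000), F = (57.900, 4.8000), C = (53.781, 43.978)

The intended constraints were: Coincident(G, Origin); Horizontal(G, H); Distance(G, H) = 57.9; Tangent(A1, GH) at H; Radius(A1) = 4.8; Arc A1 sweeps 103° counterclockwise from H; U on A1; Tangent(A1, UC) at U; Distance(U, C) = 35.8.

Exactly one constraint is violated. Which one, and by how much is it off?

Distance(U, C) = 35.8 — off by 3.30.

G = (0.00, 0.00) ✓; G.y = 0.00, H.y = 0.00 ✓; |GH| = 57.90 ✓; ∠(FH, HG) = 90.00° ✓; |FH| = 4.800 ✓; bearing(F→U) − bearing(F→H) = 103.0° ✓; |FU| = 4.800 ✓; ∠(FU, UC) = 90.00° ✓; |UC| = 39.10 ✗.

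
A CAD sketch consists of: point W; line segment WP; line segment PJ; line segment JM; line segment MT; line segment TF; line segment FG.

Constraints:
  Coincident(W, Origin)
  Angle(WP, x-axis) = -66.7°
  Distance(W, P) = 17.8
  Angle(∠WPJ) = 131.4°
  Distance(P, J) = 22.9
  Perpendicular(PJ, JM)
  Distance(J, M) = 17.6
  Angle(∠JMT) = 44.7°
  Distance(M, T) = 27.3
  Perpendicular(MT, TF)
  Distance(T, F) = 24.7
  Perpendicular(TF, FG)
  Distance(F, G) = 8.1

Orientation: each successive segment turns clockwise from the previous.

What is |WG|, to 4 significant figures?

47.08

W is at the origin; WP runs at -66.7° with length 17.8, so P = (7.041, -16.35). ∠WPJ = 131.4° gives PJ at -115.3° from the x-axis; with |PJ| = 22.9, J = (-2.746, -37.05). PJ ⟂ JM, so JM runs at 154.7°; with |JM| = 17.6, M = (-18.66, -29.53). ∠JMT = 44.7° gives MT at 19.40° from the x-axis; with |MT| = 27.3, T = (7.092, -20.46). MT is perpendicular to TF, so TF runs at -70.60°; with |TF| = 24.7, F = (15.30, -43.76). The perpendicularity gives FG at right angles to TF, so FG runs at -160.6°; with |FG| = 8.1, G = (7.657, -46.45). Then |WG| = |G − W| = 47.08.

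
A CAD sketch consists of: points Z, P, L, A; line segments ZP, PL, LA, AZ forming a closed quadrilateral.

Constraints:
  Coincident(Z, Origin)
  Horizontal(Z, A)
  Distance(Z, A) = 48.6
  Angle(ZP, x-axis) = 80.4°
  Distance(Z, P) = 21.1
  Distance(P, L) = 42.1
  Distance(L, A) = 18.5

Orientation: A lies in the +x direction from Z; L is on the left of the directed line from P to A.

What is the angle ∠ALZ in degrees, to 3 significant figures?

77.7°

Z is at the origin; ZA is horizontal with |ZA| = 48.6 and A in +x, so A = (48.6, 0). ZP runs at 80.4° with |ZP| = 21.1, so P = (3.52, 20.8). L is determined by |PL| = 42.1 and |LA| = 18.5 together: it lies at the intersection of circle(P, 42.1) and circle(A, 18.5). With |PA| = 49.7, the foot of the radical line on PA is 39.2 from P and the perpendicular offset is √(42.1² − 39.2²) = 15.3. Taking the left-of-PA solution: L = (45.5, 18.2).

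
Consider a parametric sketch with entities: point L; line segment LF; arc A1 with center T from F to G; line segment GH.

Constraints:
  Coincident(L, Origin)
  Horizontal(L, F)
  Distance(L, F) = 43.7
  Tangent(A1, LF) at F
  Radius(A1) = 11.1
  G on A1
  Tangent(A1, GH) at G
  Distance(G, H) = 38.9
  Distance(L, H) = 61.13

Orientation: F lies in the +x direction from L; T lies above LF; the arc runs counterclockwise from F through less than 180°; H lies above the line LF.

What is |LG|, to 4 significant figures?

55.89

Checks: L.y = 0.00, F.y = 0.00 ✓; |TG| = 11.10 ✓; ∠(TG, GH) = 90.00° ✓; |GH| = 38.90 ✓; |LH| = 61.13 ✓.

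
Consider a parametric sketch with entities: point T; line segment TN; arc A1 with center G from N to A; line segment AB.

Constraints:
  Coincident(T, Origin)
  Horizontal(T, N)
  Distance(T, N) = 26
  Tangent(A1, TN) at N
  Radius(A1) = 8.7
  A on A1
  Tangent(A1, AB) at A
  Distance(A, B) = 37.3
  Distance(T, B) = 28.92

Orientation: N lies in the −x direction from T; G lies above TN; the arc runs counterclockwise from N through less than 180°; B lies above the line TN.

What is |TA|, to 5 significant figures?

20.157

T is at the origin; TN is horizontal with |TN| = 26.0 and N on the −x side, so N = (-26.000, 0.0000). Since A1 is tangent to TN there, GN ⟂ TN, so G = N + (0, 8.7) = (-26.000, 8.7000). Since GA ⟂ AB (tangency), |GB| = √(8.7² + 37.3²) = 38.301 regardless of where A sits on A1. So B lies on both circle(T, 28.92) and circle(G, 38.301); the above-TN intersection is B = (7.0562, 28.046). A is the foot of the tangent from B: A = (-20.015, 2.3858).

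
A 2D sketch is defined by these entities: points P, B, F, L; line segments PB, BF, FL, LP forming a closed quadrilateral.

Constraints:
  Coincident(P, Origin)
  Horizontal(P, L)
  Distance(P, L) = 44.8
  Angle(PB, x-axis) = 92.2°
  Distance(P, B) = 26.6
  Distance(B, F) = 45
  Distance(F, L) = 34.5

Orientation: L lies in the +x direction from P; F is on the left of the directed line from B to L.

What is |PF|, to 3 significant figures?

55.3

Checks: |BF| = 45.00 ✓; |FL| = 34.50 ✓.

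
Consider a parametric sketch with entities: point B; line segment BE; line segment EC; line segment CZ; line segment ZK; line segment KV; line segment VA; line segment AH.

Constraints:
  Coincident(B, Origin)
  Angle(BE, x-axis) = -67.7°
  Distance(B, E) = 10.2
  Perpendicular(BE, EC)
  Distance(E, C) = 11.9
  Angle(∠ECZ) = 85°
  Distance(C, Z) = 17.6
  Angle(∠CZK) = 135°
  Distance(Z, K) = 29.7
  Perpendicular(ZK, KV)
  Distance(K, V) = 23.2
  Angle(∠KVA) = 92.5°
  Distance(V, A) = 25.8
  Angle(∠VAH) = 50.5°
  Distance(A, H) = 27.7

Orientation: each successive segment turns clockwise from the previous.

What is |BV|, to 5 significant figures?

28.636

B is at the origin; BE runs at -67.7° with length 10.2, so E = (3.8705, -9.4371). The perpendicularity gives EC at right angles to BE, so EC runs at -157.70°; with |EC| = 11.9, C = (-7.1395, -13.953). ∠ECZ = 85.0° gives CZ at 107.30° from the x-axis; with |CZ| = 17.6, Z = (-12.373, 2.8511). ∠CZK = 135.0° gives ZK at 62.300° from the x-axis; with |ZK| = 29.7, K = (1.4325, 29.147). ZK is perpendicular to KV, so KV runs at -27.700°; with |KV| = 23.2, V = (21.974, 18.363). Then |BV| = |V − B| = 28.636.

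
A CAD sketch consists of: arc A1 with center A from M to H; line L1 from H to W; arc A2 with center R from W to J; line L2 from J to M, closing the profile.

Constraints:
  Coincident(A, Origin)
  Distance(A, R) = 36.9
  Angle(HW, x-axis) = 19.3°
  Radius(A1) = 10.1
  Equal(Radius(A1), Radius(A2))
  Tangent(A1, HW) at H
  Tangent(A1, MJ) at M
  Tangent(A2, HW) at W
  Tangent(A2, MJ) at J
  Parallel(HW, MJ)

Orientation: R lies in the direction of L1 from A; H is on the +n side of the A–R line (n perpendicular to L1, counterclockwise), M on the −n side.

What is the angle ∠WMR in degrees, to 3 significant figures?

13.4°

The slot axis is L1's direction at 19.3°, so u = (cos 19.3°, sin 19.3°) = (0.944, 0.331) and n = (−sin 19.3°, cos 19.3°) = (-0.331, 0.944). A is at the origin and R lies 36.9 along u from A, so R = 36.9·u = (34.8, 12.2). Tangency of A1 to both parallel lines with radius 10.1 puts H and M at A ± 10.1·n: H = (-3.34, 9.53), M = (3.34, -9.53). Equal radii place W and J the same way about R: W = R + 10.1·n = (31.5, 21.7), J = R − 10.1·n = (38.2, 2.66). Then cos ∠WMR = MW·MR / (|MW||MR|), giving 13.4°.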